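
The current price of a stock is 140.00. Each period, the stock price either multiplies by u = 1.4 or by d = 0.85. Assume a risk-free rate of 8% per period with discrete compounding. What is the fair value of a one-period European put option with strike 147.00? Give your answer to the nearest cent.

Risk-neutral probability p = (1 + 0.08 − 0.85)/(1.4 − 0.85) = 0.2300/0.5500 = 0.4182
Terminal stock prices: S_u = 196, S_d = 119
Terminal payoffs (K − S): max(-49, 0) = 0, max(28, 0) = 28
Node 0 (S = 140): V_0 = 1/1.08·[0.4182·0.0000 + 0.5818·28.0000] = 15.0842

15.08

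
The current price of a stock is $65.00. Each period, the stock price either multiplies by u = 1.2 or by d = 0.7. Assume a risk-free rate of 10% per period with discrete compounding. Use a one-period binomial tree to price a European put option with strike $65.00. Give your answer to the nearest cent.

$3.55

Risk-neutral probability p = (1 + 0.1 − 0.7)/(1.2 − 0.7) = 0.4000/0.5000 = 0.8000
Terminal stock prices: S_u = 78, S_d = 45.5
Terminal payoffs (K − S): max(-13, 0) = 0, max(19.5, 0) = 19.5
Node 0 (S = 65): V_0 = 1/1.1·[0.8000·0.0000 + 0.2000·19.5000] = 3.5455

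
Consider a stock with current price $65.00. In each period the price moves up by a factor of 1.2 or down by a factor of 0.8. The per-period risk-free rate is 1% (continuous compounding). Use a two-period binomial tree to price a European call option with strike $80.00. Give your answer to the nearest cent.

Risk-neutral probability p = (e^0.01 − 0.8)/(1.2 − 0.8) = 0.2101/0.4000 = 0.5251
Terminal stock prices: S_uu = 93.6, S_ud = 62.4, S_dd = 41.6
Terminal payoffs (S − K): max(13.6, 0) = 13.6, max(-17.6, 0) = 0, max(-38.4, 0) = 0
Node u (S = 78): V_u = e^(−0.01)·[0.5251·13.6000 + 0.4749·0.0000] = 7.0706
Node d (S = 52): V_d = e^(−0.01)·[0.5251·0.0000 + 0.4749·0.0000] = 0.0000
Node 0 (S = 65): V_0 = e^(−0.01)·[0.5251·7.0706 + 0.4749·0.0000] = 3.6760

$3.68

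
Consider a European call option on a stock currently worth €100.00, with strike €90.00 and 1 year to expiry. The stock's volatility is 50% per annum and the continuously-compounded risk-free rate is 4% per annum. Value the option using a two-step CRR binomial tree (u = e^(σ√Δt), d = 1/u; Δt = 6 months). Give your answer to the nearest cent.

€25.77

CRR parameters: u = e^(σ√Δt) = e^(0.5·√0.5) = 1.4241, d = 1/u = 0.7022
Per-period rate: rΔt = 0.04·0.5 = 0.02, so R = e^0.02 = 1.0202
Risk-neutral probability p = (e^0.02 − 0.7022)/(1.4241 − 0.7022) = 0.3180/0.7219 = 0.4405
Terminal stock prices: S_uu = 202.8, S_ud = 100, S_dd = 49.31
Terminal payoffs (S − K): max(112.8, 0) = 112.8, max(10, 0) = 10, max(-40.69, 0) = 0
Node u (S = 142.4): V_u = e^(−0.02)·[0.4405·112.8115 + 0.5595·10.0000] = 54.1940
Node d (S = 70.22): V_d = e^(−0.02)·[0.4405·10.0000 + 0.5595·0.0000] = 4.3178
Node 0 (S = 100): V_0 = e^(−0.02)·[0.4405·54.1940 + 0.5595·4.3178] = 25.7679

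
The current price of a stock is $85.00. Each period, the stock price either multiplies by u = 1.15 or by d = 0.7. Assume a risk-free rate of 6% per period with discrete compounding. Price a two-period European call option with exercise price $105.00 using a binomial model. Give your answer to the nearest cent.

$4.22

Risk-neutral probability p = (1 + 0.06 − 0.7)/(1.15 − 0.7) = 0.3600/0.4500 = 0.8000
Terminal stock prices: S_uu = 112.4, S_ud = 68.42, S_dd = 41.65
Terminal payoffs (S − K): max(7.412, 0) = 7.412, max(-36.58, 0) = 0, max(-63.35, 0) = 0
Node u (S = 97.75): V_u = 1/1.06·[0.8000·7.4125 + 0.2000·0.0000] = 5.5943
Node d (S = 59.5): V_d = 1/1.06·[0.8000·0.0000 + 0.2000·0.0000] = 0.0000
Node 0 (S = 85): V_0 = 1/1.06·[0.8000·5.5943 + 0.2000·0.0000] = 4.2221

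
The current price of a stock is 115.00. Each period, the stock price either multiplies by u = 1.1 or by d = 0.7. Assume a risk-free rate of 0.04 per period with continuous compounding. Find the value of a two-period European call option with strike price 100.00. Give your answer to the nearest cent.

Risk-neutral probability p = (e^0.04 − 0.7)/(1.1 − 0.7) = 0.3408/0.4000 = 0.8520
Terminal stock prices: S_uu = 139.2, S_ud = 88.55, S_dd = 56.35
Terminal payoffs (S − K): max(39.15, 0) = 39.15, max(-11.45, 0) = 0, max(-43.65, 0) = 0
Node u (S = 126.5): V_u = e^(−0.04)·[0.8520·39.1500 + 0.1480·0.0000] = 32.0489
Node d (S = 80.5): V_d = e^(−0.04)·[0.8520·0.0000 + 0.1480·0.0000] = 0.0000
Node 0 (S = 115): V_0 = e^(−0.04)·[0.8520·32.0489 + 0.1480·0.0000] = 26.2358

26.24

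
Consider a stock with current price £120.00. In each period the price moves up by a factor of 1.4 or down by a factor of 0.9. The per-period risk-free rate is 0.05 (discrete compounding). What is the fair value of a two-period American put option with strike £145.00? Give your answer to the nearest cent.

£25.00

Risk-neutral probability p = (1 + 0.05 − 0.9)/(1.4 − 0.9) = 0.1500/0.5000 = 0.3000
Terminal stock prices: S_uu = 235.2, S_ud = 151.2, S_dd = 97.2
Terminal payoffs (K − S): max(-90.2, 0) = 0, max(-6.2, 0) = 0, max(47.8, 0) = 47.8
Node u (S = 168): continuation = 1/1.05·[0.3000·0.0000 + 0.7000·0.0000] = 0.0000; exercise value = 0.0000 ≤ continuation, so V_u = 0.0000
Node d (S = 108): continuation = 1/1.05·[0.3000·0.0000 + 0.7000·47.8000] = 31.8667; exercise value = 37.0000 > continuation, so V_d = 37.0000 (exercise)
Node 0 (S = 120): continuation = 1/1.05·[0.3000·0.0000 + 0.7000·37.0000] = 24.6667; exercise value = 25.0000 > continuation, so V_0 = 25.0000 (exercise)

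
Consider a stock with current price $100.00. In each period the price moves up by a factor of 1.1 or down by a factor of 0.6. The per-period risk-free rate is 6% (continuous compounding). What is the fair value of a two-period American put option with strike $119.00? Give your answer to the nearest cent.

$19.00

Risk-neutral probability p = (e^0.06 − 0.6)/(1.1 − 0.6) = 0.4618/0.5000 = 0.9237
Terminal stock prices: S_uu = 121, S_ud = 66, S_dd = 36
Terminal payoffs (K − S): max(-2, 0) = 0, max(53, 0) = 53, max(83, 0) = 83
Node u (S = 110): continuation = e^(−0.06)·[0.9237·0.0000 + 0.0763·53.0000] = 3.8097; exercise value = 9.0000 > continuation, so V_u = 9.0000 (exercise)
Node d (S = 60): continuation = e^(−0.06)·[0.9237·53.0000 + 0.0763·83.0000] = 52.0700; exercise value = 59.0000 > continuation, so V_d = 59.0000 (exercise)
Node 0 (S = 100): continuation = e^(−0.06)·[0.9237·9.0000 + 0.0763·59.0000] = 12.0700; exercise value = 19.0000 > continuation, so V_0 = 19.0000 (exercise)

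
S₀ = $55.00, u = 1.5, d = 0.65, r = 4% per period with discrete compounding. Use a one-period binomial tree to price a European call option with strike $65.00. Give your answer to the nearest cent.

Risk-neutral probability p = (1 + 0.04 − 0.65)/(1.5 − 0.65) = 0.3900/0.8500 = 0.4588
Terminal stock prices: S_u = 82.5, S_d = 35.75
Terminal payoffs (S − K): max(17.5, 0) = 17.5, max(-29.25, 0) = 0
Node 0 (S = 55): V_0 = 1/1.04·[0.4588·17.5000 + 0.5412·0.0000] = 7.7206

$7.72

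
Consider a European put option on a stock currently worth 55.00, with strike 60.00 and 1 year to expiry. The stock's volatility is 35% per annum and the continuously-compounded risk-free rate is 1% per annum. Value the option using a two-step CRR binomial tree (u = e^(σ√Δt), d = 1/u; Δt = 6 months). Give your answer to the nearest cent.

CRR parameters: u = e^(σ√Δt) = e^(0.35·√0.5) = 1.2808, d = 1/u = 0.7808
Per-period rate: rΔt = 0.01·0.5 = 0.005, so R = e^0.005 = 1.0050
Risk-neutral probability p = (e^0.005 − 0.7808)/(1.2808 − 0.7808) = 0.2243/0.5000 = 0.4485
Terminal stock prices: S_uu = 90.23, S_ud = 55, S_dd = 33.53
Terminal payoffs (K − S): max(-30.23, 0) = 0, max(5, 0) = 5, max(26.47, 0) = 26.47
Node u (S = 70.44): V_u = e^(−0.005)·[0.4485·0.0000 + 0.5515·5.0000] = 2.7439
Node d (S = 42.94): V_d = e^(−0.005)·[0.4485·5.0000 + 0.5515·26.4728] = 16.7589
Node 0 (S = 55): V_0 = e^(−0.005)·[0.4485·2.7439 + 0.5515·16.7589] = 10.4214

10.42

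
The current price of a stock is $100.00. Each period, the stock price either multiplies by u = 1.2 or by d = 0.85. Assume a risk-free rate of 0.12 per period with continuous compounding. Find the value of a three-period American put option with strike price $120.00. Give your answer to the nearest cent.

Risk-neutral probability p = (e^0.12 − 0.85)/(1.2 − 0.85) = 0.2775/0.3500 = 0.7928
Terminal stock prices: S_uuu = 172.8, S_uud = 122.4, S_udd = 86.7, S_ddd = 61.41
Terminal payoffs (K − S): max(-52.8, 0) = 0, max(-2.4, 0) = 0, max(33.3, 0) = 33.3, max(58.59, 0) = 58.59
Node uu (S = 144): continuation = e^(−0.12)·[0.7928·0.0000 + 0.2072·0.0000] = 0.0000; exercise value = 0.0000 ≤ continuation, so V_uu = 0.0000
Node ud (S = 102): continuation = e^(−0.12)·[0.7928·0.0000 + 0.2072·33.3000] = 6.1181; exercise value = 18.0000 > continuation, so V_ud = 18.0000 (exercise)
Node dd (S = 72.25): continuation = e^(−0.12)·[0.7928·33.3000 + 0.2072·58.5875] = 34.1805; exercise value = 47.7500 > continuation, so V_dd = 47.7500 (exercise)
Node u (S = 120): continuation = e^(−0.12)·[0.7928·0.0000 + 0.2072·18.0000] = 3.3071; exercise value = 0.0000 ≤ continuation, so V_u = 3.3071
Node d (S = 85): continuation = e^(−0.12)·[0.7928·18.0000 + 0.2072·47.7500] = 21.4305; exercise value = 35.0000 > continuation, so V_d = 35.0000 (exercise)
Node 0 (S = 100): continuation = e^(−0.12)·[0.7928·3.3071 + 0.2072·35.0000] = 8.7560; exercise value = 20.0000 > continuation, so V_0 = 20.0000 (exercise)

$20.00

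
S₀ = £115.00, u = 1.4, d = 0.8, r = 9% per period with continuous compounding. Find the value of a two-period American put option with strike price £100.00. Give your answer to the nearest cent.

Risk-neutral probability p = (e^0.09 − 0.8)/(1.4 − 0.8) = 0.2942/0.6000 = 0.4903
Terminal stock prices: S_uu = 225.4, S_ud = 128.8, S_dd = 73.6
Terminal payoffs (K − S): max(-125.4, 0) = 0, max(-28.8, 0) = 0, max(26.4, 0) = 26.4
Node u (S = 161): continuation = e^(−0.09)·[0.4903·0.0000 + 0.5097·0.0000] = 0.0000; exercise value = 0.0000 ≤ continuation, so V_u = 0.0000
Node d (S = 92): continuation = e^(−0.09)·[0.4903·0.0000 + 0.5097·26.4000] = 12.2982; exercise value = 8.0000 ≤ continuation, so V_d = 12.2982
Node 0 (S = 115): continuation = e^(−0.09)·[0.4903·0.0000 + 0.5097·12.2982] = 5.7290; exercise value = 0.0000 ≤ continuation, so V_0 = 5.7290

£5.73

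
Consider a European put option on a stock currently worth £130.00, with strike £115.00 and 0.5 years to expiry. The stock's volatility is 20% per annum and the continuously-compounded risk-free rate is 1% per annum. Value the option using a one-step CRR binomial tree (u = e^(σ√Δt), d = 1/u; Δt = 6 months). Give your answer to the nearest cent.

CRR parameters: u = e^(σ√Δt) = e^(0.2·√0.5) = 1.1519, d = 1/u = 0.8681
Per-period rate: rΔt = 0.01·0.5 = 0.005, so R = e^0.005 = 1.0050
Risk-neutral probability p = (e^0.005 − 0.8681)/(1.1519 − 0.8681) = 0.1369/0.2838 = 0.4824
Terminal stock prices: S_u = 149.7, S_d = 112.9
Terminal payoffs (K − S): max(-34.75, 0) = 0, max(2.144, 0) = 2.144
Node 0 (S = 130): V_0 = e^(−0.005)·[0.4824·0.0000 + 0.5176·2.1440] = 1.1042

£1.10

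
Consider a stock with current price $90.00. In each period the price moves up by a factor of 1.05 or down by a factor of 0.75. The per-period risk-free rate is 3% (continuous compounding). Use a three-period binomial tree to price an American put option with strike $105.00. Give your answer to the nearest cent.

$15.00

Risk-neutral probability p = (e^0.03 − 0.75)/(1.05 − 0.75) = 0.2805/0.3000 = 0.9348
Terminal stock prices: S_uuu = 104.2, S_uud = 74.42, S_udd = 53.16, S_ddd = 37.97
Terminal payoffs (K − S): max(0.8137, 0) = 0.8137, max(30.58, 0) = 30.58, max(51.84, 0) = 51.84, max(67.03, 0) = 67.03
Node uu (S = 99.23): continuation = e^(−0.03)·[0.9348·0.8137 + 0.0652·30.5812] = 2.6718; exercise value = 5.7750 > continuation, so V_uu = 5.7750 (exercise)
Node ud (S = 70.88): continuation = e^(−0.03)·[0.9348·30.5812 + 0.0652·51.8438] = 31.0218; exercise value = 34.1250 > continuation, so V_ud = 34.1250 (exercise)
Node dd (S = 50.62): continuation = e^(−0.03)·[0.9348·51.8438 + 0.0652·67.0312] = 51.2718; exercise value = 54.3750 > continuation, so V_dd = 54.3750 (exercise)
Node u (S = 94.5): continuation = e^(−0.03)·[0.9348·5.7750 + 0.0652·34.1250] = 7.3968; exercise value = 10.5000 > continuation, so V_u = 10.5000 (exercise)
Node d (S = 67.5): continuation = e^(−0.03)·[0.9348·34.1250 + 0.0652·54.3750] = 34.3968; exercise value = 37.5000 > continuation, so V_d = 37.5000 (exercise)
Node 0 (S = 90): continuation = e^(−0.03)·[0.9348·10.5000 + 0.0652·37.5000] = 11.8968; exercise value = 15.0000 > continuation, so V_0 = 15.0000 (exercise)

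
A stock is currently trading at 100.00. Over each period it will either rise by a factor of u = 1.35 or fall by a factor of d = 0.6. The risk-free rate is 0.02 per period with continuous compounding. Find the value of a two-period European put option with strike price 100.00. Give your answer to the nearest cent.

Risk-neutral probability p = (e^0.02 − 0.6)/(1.35 − 0.6) = 0.4202/0.7500 = 0.5603
Terminal stock prices: S_uu = 182.3, S_ud = 81, S_dd = 36
Terminal payoffs (K − S): max(-82.25, 0) = 0, max(19, 0) = 19, max(64, 0) = 64
Node u (S = 135): V_u = e^(−0.02)·[0.5603·0.0000 + 0.4397·19.0000] = 8.1895
Node d (S = 60): V_d = e^(−0.02)·[0.5603·19.0000 + 0.4397·64.0000] = 38.0199
Node 0 (S = 100): V_0 = e^(−0.02)·[0.5603·8.1895 + 0.4397·38.0199] = 20.8849

20.88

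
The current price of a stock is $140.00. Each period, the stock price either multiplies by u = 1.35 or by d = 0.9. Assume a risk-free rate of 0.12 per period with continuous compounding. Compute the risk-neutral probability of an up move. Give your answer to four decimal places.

Risk-neutral probability p = (e^0.12 − 0.9)/(1.35 − 0.9) = 0.2275/0.4500 = 0.5055

p = 0.5055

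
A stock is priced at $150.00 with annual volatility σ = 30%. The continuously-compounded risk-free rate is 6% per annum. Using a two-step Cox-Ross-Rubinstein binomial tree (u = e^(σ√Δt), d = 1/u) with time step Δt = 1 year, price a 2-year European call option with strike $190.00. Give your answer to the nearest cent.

CRR parameters: u = e^(σ√Δt) = e^(0.3·√1) = 1.3499, d = 1/u = 0.7408
Per-period rate: rΔt = 0.06·1 = 0.06, so R = e^0.06 = 1.0618
Risk-neutral probability p = (e^0.06 − 0.7408)/(1.3499 − 0.7408) = 0.3210/0.6090 = 0.5271
Terminal stock prices: S_uu = 273.3, S_ud = 150, S_dd = 82.32
Terminal payoffs (S − K): max(83.32, 0) = 83.32, max(-40, 0) = 0, max(-107.7, 0) = 0
Node u (S = 202.5): V_u = e^(−0.06)·[0.5271·83.3178 + 0.4729·0.0000] = 41.3584
Node d (S = 111.1): V_d = e^(−0.06)·[0.5271·0.0000 + 0.4729·0.0000] = 0.0000
Node 0 (S = 150): V_0 = e^(−0.06)·[0.5271·41.3584 + 0.4729·0.0000] = 20.5300

$20.53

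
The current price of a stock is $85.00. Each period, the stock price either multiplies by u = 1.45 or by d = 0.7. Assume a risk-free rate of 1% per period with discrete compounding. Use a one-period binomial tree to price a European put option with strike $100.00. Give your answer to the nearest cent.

$23.52

Risk-neutral probability p = (1 + 0.01 − 0.7)/(1.45 − 0.7) = 0.3100/0.7500 = 0.4133
Terminal stock prices: S_u = 123.2, S_d = 59.5
Terminal payoffs (K − S): max(-23.25, 0) = 0, max(40.5, 0) = 40.5
Node 0 (S = 85): V_0 = 1/1.01·[0.4133·0.0000 + 0.5867·40.5000] = 23.5248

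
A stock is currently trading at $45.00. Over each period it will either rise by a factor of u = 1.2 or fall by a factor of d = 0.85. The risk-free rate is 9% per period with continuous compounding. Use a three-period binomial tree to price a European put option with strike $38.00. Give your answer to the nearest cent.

Risk-neutral probability p = (e^0.09 − 0.85)/(1.2 − 0.85) = 0.2442/0.3500 = 0.6976
Terminal stock prices: S_uuu = 77.76, S_uud = 55.08, S_udd = 39.01, S_ddd = 27.64
Terminal payoffs (K − S): max(-39.76, 0) = 0, max(-17.08, 0) = 0, max(-1.015, 0) = 0, max(10.36, 0) = 10.36
Node uu (S = 64.8): V_uu = e^(−0.09)·[0.6976·0.0000 + 0.3024·0.0000] = 0.0000
Node ud (S = 45.9): V_ud = e^(−0.09)·[0.6976·0.0000 + 0.3024·0.0000] = 0.0000
Node dd (S = 32.51): V_dd = e^(−0.09)·[0.6976·0.0000 + 0.3024·10.3644] = 2.8640
Node u (S = 54): V_u = e^(−0.09)·[0.6976·0.0000 + 0.3024·0.0000] = 0.0000
Node d (S = 38.25): V_d = e^(−0.09)·[0.6976·0.0000 + 0.3024·2.8640] = 0.7914
Node 0 (S = 45): V_0 = e^(−0.09)·[0.6976·0.0000 + 0.3024·0.7914] = 0.2187

$0.22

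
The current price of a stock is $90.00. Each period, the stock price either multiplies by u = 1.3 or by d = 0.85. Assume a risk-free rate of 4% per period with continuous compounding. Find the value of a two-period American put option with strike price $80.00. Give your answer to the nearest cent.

Risk-neutral probability p = (e^0.04 − 0.85)/(1.3 − 0.85) = 0.1908/0.4500 = 0.4240
Terminal stock prices: S_uu = 152.1, S_ud = 99.45, S_dd = 65.02
Terminal payoffs (K − S): max(-72.1, 0) = 0, max(-19.45, 0) = 0, max(14.98, 0) = 14.98
Node u (S = 117): continuation = e^(−0.04)·[0.4240·0.0000 + 0.5760·0.0000] = 0.0000; exercise value = 0.0000 ≤ continuation, so V_u = 0.0000
Node d (S = 76.5): continuation = e^(−0.04)·[0.4240·0.0000 + 0.5760·14.9750] = 8.2870; exercise value = 3.5000 ≤ continuation, so V_d = 8.2870
Node 0 (S = 90): continuation = e^(−0.04)·[0.4240·0.0000 + 0.5760·8.2870] = 4.5860; exercise value = 0.0000 ≤ continuation, so V_0 = 4.5860

$4.59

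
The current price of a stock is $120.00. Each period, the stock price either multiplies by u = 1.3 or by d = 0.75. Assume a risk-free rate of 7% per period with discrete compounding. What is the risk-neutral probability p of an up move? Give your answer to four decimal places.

p = 0.5818

Risk-neutral probability p = (1 + 0.07 − 0.75)/(1.3 − 0.75) = 0.3200/0.5500 = 0.5818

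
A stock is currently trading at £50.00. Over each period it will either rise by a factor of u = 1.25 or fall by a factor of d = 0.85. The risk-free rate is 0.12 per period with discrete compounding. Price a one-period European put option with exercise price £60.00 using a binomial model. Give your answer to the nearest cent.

£5.08

Risk-neutral probability p = (1 + 0.12 − 0.85)/(1.25 − 0.85) = 0.2700/0.4000 = 0.6750
Terminal stock prices: S_u = 62.5, S_d = 42.5
Terminal payoffs (K − S): max(-2.5, 0) = 0, max(17.5, 0) = 17.5
Node 0 (S = 50): V_0 = 1/1.12·[0.6750·0.0000 + 0.3250·17.5000] = 5.0781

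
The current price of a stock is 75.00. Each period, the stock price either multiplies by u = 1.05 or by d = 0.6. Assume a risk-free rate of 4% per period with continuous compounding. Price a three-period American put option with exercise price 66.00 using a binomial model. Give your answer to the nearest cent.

Risk-neutral probability p = (e^0.04 − 0.6)/(1.05 − 0.6) = 0.4408/0.4500 = 0.9796
Terminal stock prices: S_uuu = 86.82, S_uud = 49.61, S_udd = 28.35, S_ddd = 16.2
Terminal payoffs (K − S): max(-20.82, 0) = 0, max(16.39, 0) = 16.39, max(37.65, 0) = 37.65, max(49.8, 0) = 49.8
Node uu (S = 82.69): continuation = e^(−0.04)·[0.9796·0.0000 + 0.0204·16.3875] = 0.3215; exercise value = 0.0000 ≤ continuation, so V_uu = 0.3215
Node ud (S = 47.25): continuation = e^(−0.04)·[0.9796·16.3875 + 0.0204·37.6500] = 16.1621; exercise value = 18.7500 > continuation, so V_ud = 18.7500 (exercise)
Node dd (S = 27): continuation = e^(−0.04)·[0.9796·37.6500 + 0.0204·49.8000] = 36.4121; exercise value = 39.0000 > continuation, so V_dd = 39.0000 (exercise)
Node u (S = 78.75): continuation = e^(−0.04)·[0.9796·0.3215 + 0.0204·18.7500] = 0.6705; exercise value = 0.0000 ≤ continuation, so V_u = 0.6705
Node d (S = 45): continuation = e^(−0.04)·[0.9796·18.7500 + 0.0204·39.0000] = 18.4121; exercise value = 21.0000 > continuation, so V_d = 21.0000 (exercise)
Node 0 (S = 75): continuation = e^(−0.04)·[0.9796·0.6705 + 0.0204·21.0000] = 1.0430; exercise value = 0.0000 ≤ continuation, so V_0 = 1.0430

1.04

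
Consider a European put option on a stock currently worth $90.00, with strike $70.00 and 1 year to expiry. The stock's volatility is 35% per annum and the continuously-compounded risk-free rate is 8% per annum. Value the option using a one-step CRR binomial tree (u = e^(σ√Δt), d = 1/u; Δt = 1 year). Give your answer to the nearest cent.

CRR parameters: u = e^(σ√Δt) = e^(0.35·√1) = 1.4191, d = 1/u = 0.7047
Per-period rate: rΔt = 0.08·1 = 0.08, so R = e^0.08 = 1.0833
Risk-neutral probability p = (e^0.08 − 0.7047)/(1.4191 − 0.7047) = 0.3786/0.7144 = 0.5300
Terminal stock prices: S_u = 127.7, S_d = 63.42
Terminal payoffs (K − S): max(-57.72, 0) = 0, max(6.578, 0) = 6.578
Node 0 (S = 90): V_0 = e^(−0.08)·[0.5300·0.0000 + 0.4700·6.5781] = 2.8542

$2.85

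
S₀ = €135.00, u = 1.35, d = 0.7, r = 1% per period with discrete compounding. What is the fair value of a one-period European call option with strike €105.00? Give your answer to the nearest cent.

€36.48

Risk-neutral probability p = (1 + 0.01 − 0.7)/(1.35 − 0.7) = 0.3100/0.6500 = 0.4769
Terminal stock prices: S_u = 182.2, S_d = 94.5
Terminal payoffs (S − K): max(77.25, 0) = 77.25, max(-10.5, 0) = 0
Node 0 (S = 135): V_0 = 1/1.01·[0.4769·77.2500 + 0.5231·0.0000] = 36.4775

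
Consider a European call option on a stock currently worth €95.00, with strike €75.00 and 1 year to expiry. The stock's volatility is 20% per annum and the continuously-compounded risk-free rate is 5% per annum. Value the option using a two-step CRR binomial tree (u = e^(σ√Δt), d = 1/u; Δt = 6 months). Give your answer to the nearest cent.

CRR parameters: u = e^(σ√Δt) = e^(0.2·√0.5) = 1.1519, d = 1/u = 0.8681
Per-period rate: rΔt = 0.05·0.5 = 0.025, so R = e^0.025 = 1.0253
Risk-neutral probability p = (e^0.025 − 0.8681)/(1.1519 − 0.8681) = 0.1572/0.2838 = 0.5539
Terminal stock prices: S_uu = 126.1, S_ud = 95, S_dd = 71.6
Terminal payoffs (S − K): max(51.06, 0) = 51.06, max(20, 0) = 20, max(-3.404, 0) = 0
Node u (S = 109.4): V_u = e^(−0.025)·[0.5539·51.0552 + 0.4461·20.0000] = 36.2832
Node d (S = 82.47): V_d = e^(−0.025)·[0.5539·20.0000 + 0.4461·0.0000] = 10.8046
Node 0 (S = 95): V_0 = e^(−0.025)·[0.5539·36.2832 + 0.4461·10.8046] = 24.3022

€24.30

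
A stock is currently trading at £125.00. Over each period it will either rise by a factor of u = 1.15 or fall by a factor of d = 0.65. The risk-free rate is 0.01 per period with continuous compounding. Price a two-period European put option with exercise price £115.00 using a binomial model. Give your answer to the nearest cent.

Risk-neutral probability p = (e^0.01 − 0.65)/(1.15 − 0.65) = 0.3601/0.5000 = 0.7201
Terminal stock prices: S_uu = 165.3, S_ud = 93.44, S_dd = 52.81
Terminal payoffs (K − S): max(-50.31, 0) = 0, max(21.56, 0) = 21.56, max(62.19, 0) = 62.19
Node u (S = 143.8): V_u = e^(−0.01)·[0.7201·0.0000 + 0.2799·21.5625] = 5.9753
Node d (S = 81.25): V_d = e^(−0.01)·[0.7201·21.5625 + 0.2799·62.1875] = 32.6057
Node 0 (S = 125): V_0 = e^(−0.01)·[0.7201·5.9753 + 0.2799·32.6057] = 13.2955

£13.30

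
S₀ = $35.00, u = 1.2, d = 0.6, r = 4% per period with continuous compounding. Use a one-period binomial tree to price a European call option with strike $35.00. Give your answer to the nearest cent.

$4.94

Risk-neutral probability p = (e^0.04 − 0.6)/(1.2 − 0.6) = 0.4408/0.6000 = 0.7347
Terminal stock prices: S_u = 42, S_d = 21
Terminal payoffs (S − K): max(7, 0) = 7, max(-14, 0) = 0
Node 0 (S = 35): V_0 = e^(−0.04)·[0.7347·7.0000 + 0.2653·0.0000] = 4.9411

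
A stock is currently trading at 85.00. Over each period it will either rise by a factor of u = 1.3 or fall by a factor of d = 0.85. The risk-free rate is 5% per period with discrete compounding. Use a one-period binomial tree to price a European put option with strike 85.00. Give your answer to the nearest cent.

6.75

Risk-neutral probability p = (1 + 0.05 − 0.85)/(1.3 − 0.85) = 0.2000/0.4500 = 0.4444
Terminal stock prices: S_u = 110.5, S_d = 72.25
Terminal payoffs (K − S): max(-25.5, 0) = 0, max(12.75, 0) = 12.75
Node 0 (S = 85): V_0 = 1/1.05·[0.4444·0.0000 + 0.5556·12.7500] = 6.7460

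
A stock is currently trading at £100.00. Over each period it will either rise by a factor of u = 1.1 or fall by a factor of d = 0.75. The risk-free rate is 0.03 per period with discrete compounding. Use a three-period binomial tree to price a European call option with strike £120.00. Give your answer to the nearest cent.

Risk-neutral probability p = (1 + 0.03 − 0.75)/(1.1 − 0.75) = 0.2800/0.3500 = 0.8000
Terminal stock prices: S_uuu = 133.1, S_uud = 90.75, S_udd = 61.88, S_ddd = 42.19
Terminal payoffs (S − K): max(13.1, 0) = 13.1, max(-29.25, 0) = 0, max(-58.12, 0) = 0, max(-77.81, 0) = 0
Node uu (S = 121): V_uu = 1/1.03·[0.8000·13.1000 + 0.2000·0.0000] = 10.1748
Node ud (S = 82.5): V_ud = 1/1.03·[0.8000·0.0000 + 0.2000·0.0000] = 0.0000
Node dd (S = 56.25): V_dd = 1/1.03·[0.8000·0.0000 + 0.2000·0.0000] = 0.0000
Node u (S = 110): V_u = 1/1.03·[0.8000·10.1748 + 0.2000·0.0000] = 7.9027
Node d (S = 75): V_d = 1/1.03·[0.8000·0.0000 + 0.2000·0.0000] = 0.0000
Node 0 (S = 100): V_0 = 1/1.03·[0.8000·7.9027 + 0.2000·0.0000] = 6.1380

£6.14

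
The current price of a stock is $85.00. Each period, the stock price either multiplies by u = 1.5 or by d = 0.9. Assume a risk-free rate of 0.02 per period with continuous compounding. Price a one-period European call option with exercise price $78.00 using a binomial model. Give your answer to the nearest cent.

$9.72

Risk-neutral probability p = (e^0.02 − 0.9)/(1.5 − 0.9) = 0.1202/0.6000 = 0.2003
Terminal stock prices: S_u = 127.5, S_d = 76.5
Terminal payoffs (S − K): max(49.5, 0) = 49.5, max(-1.5, 0) = 0
Node 0 (S = 85): V_0 = e^(−0.02)·[0.2003·49.5000 + 0.7997·0.0000] = 9.7202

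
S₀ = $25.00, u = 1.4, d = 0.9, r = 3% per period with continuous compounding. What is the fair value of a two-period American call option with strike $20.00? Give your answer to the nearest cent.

$6.16

Risk-neutral probability p = (e^0.03 − 0.9)/(1.4 − 0.9) = 0.1305/0.5000 = 0.2609
Terminal stock prices: S_uu = 49, S_ud = 31.5, S_dd = 20.25
Terminal payoffs (S − K): max(29, 0) = 29, max(11.5, 0) = 11.5, max(0.25, 0) = 0.25
Node u (S = 35): continuation = e^(−0.03)·[0.2609·29.0000 + 0.7391·11.5000] = 15.5911; exercise value = 15.0000 ≤ continuation, so V_u = 15.5911
Node d (S = 22.5): continuation = e^(−0.03)·[0.2609·11.5000 + 0.7391·0.2500] = 3.0911; exercise value = 2.5000 ≤ continuation, so V_d = 3.0911
Node 0 (S = 25): continuation = e^(−0.03)·[0.2609·15.5911 + 0.7391·3.0911] = 6.1647; exercise value = 5.0000 ≤ continuation, so V_0 = 6.1647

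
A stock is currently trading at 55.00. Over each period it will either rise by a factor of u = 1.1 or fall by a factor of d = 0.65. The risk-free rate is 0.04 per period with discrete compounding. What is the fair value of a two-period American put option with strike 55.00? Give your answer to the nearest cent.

Risk-neutral probability p = (1 + 0.04 − 0.65)/(1.1 − 0.65) = 0.3900/0.4500 = 0.8667
Terminal stock prices: S_uu = 66.55, S_ud = 39.33, S_dd = 23.24
Terminal payoffs (K − S): max(-11.55, 0) = 0, max(15.67, 0) = 15.67, max(31.76, 0) = 31.76
Node u (S = 60.5): continuation = 1/1.04·[0.8667·0.0000 + 0.1333·15.6750] = 2.0096; exercise value = 0.0000 ≤ continuation, so V_u = 2.0096
Node d (S = 35.75): continuation = 1/1.04·[0.8667·15.6750 + 0.1333·31.7625] = 17.1346; exercise value = 19.2500 > continuation, so V_d = 19.2500 (exercise)
Node 0 (S = 55): continuation = 1/1.04·[0.8667·2.0096 + 0.1333·19.2500] = 4.1426; exercise value = 0.0000 ≤ continuation, so V_0 = 4.1426

4.14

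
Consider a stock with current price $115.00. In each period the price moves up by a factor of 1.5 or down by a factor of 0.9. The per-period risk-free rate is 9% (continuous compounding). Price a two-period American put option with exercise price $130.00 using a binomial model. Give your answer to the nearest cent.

Risk-neutral probability p = (e^0.09 − 0.9)/(1.5 − 0.9) = 0.1942/0.6000 = 0.3236
Terminal stock prices: S_uu = 258.8, S_ud = 155.2, S_dd = 93.15
Terminal payoffs (K − S): max(-128.8, 0) = 0, max(-25.25, 0) = 0, max(36.85, 0) = 36.85
Node u (S = 172.5): continuation = e^(−0.09)·[0.3236·0.0000 + 0.6764·0.0000] = 0.0000; exercise value = 0.0000 ≤ continuation, so V_u = 0.0000
Node d (S = 103.5): continuation = e^(−0.09)·[0.3236·0.0000 + 0.6764·36.8500] = 22.7792; exercise value = 26.5000 > continuation, so V_d = 26.5000 (exercise)
Node 0 (S = 115): continuation = e^(−0.09)·[0.3236·0.0000 + 0.6764·26.5000] = 16.3813; exercise value = 15.0000 ≤ continuation, so V_0 = 16.3813

$16.38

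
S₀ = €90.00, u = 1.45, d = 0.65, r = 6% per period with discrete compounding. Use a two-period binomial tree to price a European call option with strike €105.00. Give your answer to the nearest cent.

Risk-neutral probability p = (1 + 0.06 − 0.65)/(1.45 − 0.65) = 0.4100/0.8000 = 0.5125
Terminal stock prices: S_uu = 189.2, S_ud = 84.83, S_dd = 38.03
Terminal payoffs (S − K): max(84.22, 0) = 84.22, max(-20.17, 0) = 0, max(-66.97, 0) = 0
Node u (S = 130.5): V_u = 1/1.06·[0.5125·84.2250 + 0.4875·0.0000] = 40.7220
Node d (S = 58.5): V_d = 1/1.06·[0.5125·0.0000 + 0.4875·0.0000] = 0.0000
Node 0 (S = 90): V_0 = 1/1.06·[0.5125·40.7220 + 0.4875·0.0000] = 19.6887

€19.69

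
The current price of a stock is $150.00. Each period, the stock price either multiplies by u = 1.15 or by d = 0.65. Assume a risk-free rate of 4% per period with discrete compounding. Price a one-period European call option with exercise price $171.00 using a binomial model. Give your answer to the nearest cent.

Risk-neutral probability p = (1 + 0.04 − 0.65)/(1.15 − 0.65) = 0.3900/0.5000 = 0.7800
Terminal stock prices: S_u = 172.5, S_d = 97.5
Terminal payoffs (S − K): max(1.5, 0) = 1.5, max(-73.5, 0) = 0
Node 0 (S = 150): V_0 = 1/1.04·[0.7800·1.5000 + 0.2200·0.0000] = 1.1250

$1.13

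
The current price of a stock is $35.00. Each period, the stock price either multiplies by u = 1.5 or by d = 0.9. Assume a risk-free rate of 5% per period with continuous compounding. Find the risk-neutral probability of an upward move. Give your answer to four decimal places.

p = 0.2521

Risk-neutral probability p = (e^0.05 − 0.9)/(1.5 − 0.9) = 0.1513/0.6000 = 0.2521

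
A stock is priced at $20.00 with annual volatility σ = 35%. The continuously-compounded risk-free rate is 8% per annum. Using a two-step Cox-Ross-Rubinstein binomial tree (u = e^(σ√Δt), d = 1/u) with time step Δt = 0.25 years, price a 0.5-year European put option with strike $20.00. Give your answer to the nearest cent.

CRR parameters: u = e^(σ√Δt) = e^(0.35·√0.25) = 1.1912, d = 1/u = 0.8395
Per-period rate: rΔt = 0.08·0.25 = 0.02, so R = e^0.02 = 1.0202
Risk-neutral probability p = (e^0.02 − 0.8395)/(1.1912 − 0.8395) = 0.1807/0.3518 = 0.5138
Terminal stock prices: S_uu = 28.38, S_ud = 20, S_dd = 14.09
Terminal payoffs (K − S): max(-8.381, 0) = 0, max(0, 0) = 0, max(5.906, 0) = 5.906
Node u (S = 23.82): V_u = e^(−0.02)·[0.5138·0.0000 + 0.4862·0.0000] = 0.0000
Node d (S = 16.79): V_d = e^(−0.02)·[0.5138·0.0000 + 0.4862·5.9062] = 2.8148
Node 0 (S = 20): V_0 = e^(−0.02)·[0.5138·0.0000 + 0.4862·2.8148] = 1.3415

$1.34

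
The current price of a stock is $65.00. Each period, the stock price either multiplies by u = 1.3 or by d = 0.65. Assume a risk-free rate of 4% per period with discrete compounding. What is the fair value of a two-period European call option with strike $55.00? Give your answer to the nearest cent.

Risk-neutral probability p = (1 + 0.04 − 0.65)/(1.3 − 0.65) = 0.3900/0.6500 = 0.6000
Terminal stock prices: S_uu = 109.9, S_ud = 54.93, S_dd = 27.46
Terminal payoffs (S − K): max(54.85, 0) = 54.85, max(-0.075, 0) = 0, max(-27.54, 0) = 0
Node u (S = 84.5): V_u = 1/1.04·[0.6000·54.8500 + 0.4000·0.0000] = 31.6442
Node d (S = 42.25): V_d = 1/1.04·[0.6000·0.0000 + 0.4000·0.0000] = 0.0000
Node 0 (S = 65): V_0 = 1/1.04·[0.6000·31.6442 + 0.4000·0.0000] = 18.2563

$18.26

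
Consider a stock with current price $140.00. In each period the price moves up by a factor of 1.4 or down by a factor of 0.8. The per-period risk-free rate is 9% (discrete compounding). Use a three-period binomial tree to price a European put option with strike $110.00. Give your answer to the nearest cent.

Risk-neutral probability p = (1 + 0.09 − 0.8)/(1.4 − 0.8) = 0.2900/0.6000 = 0.4833
Terminal stock prices: S_uuu = 384.2, S_uud = 219.5, S_udd = 125.4, S_ddd = 71.68
Terminal payoffs (K − S): max(-274.2, 0) = 0, max(-109.5, 0) = 0, max(-15.44, 0) = 0, max(38.32, 0) = 38.32
Node uu (S = 274.4): V_uu = 1/1.09·[0.4833·0.0000 + 0.5167·0.0000] = 0.0000
Node ud (S = 156.8): V_ud = 1/1.09·[0.4833·0.0000 + 0.5167·0.0000] = 0.0000
Node dd (S = 89.6): V_dd = 1/1.09·[0.4833·0.0000 + 0.5167·38.3200] = 18.1639
Node u (S = 196): V_u = 1/1.09·[0.4833·0.0000 + 0.5167·0.0000] = 0.0000
Node d (S = 112): V_d = 1/1.09·[0.4833·0.0000 + 0.5167·18.1639] = 8.6098
Node 0 (S = 140): V_0 = 1/1.09·[0.4833·0.0000 + 0.5167·8.6098] = 4.0811

$4.08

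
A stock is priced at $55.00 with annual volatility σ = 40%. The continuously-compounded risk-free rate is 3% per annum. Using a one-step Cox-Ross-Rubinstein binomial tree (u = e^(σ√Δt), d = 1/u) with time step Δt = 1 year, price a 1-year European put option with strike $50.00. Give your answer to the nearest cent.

CRR parameters: u = e^(σ√Δt) = e^(0.4·√1) = 1.4918, d = 1/u = 0.6703
Per-period rate: rΔt = 0.03·1 = 0.03, so R = e^0.03 = 1.0305
Risk-neutral probability p = (e^0.03 − 0.6703)/(1.4918 − 0.6703) = 0.3601/0.8215 = 0.4384
Terminal stock prices: S_u = 82.05, S_d = 36.87
Terminal payoffs (K − S): max(-32.05, 0) = 0, max(13.13, 0) = 13.13
Node 0 (S = 55): V_0 = e^(−0.03)·[0.4384·0.0000 + 0.5616·13.1324] = 7.1574

$7.16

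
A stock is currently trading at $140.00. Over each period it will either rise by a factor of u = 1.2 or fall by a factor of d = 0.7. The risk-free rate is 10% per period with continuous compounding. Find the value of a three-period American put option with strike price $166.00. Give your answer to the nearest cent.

Risk-neutral probability p = (e^0.1 − 0.7)/(1.2 − 0.7) = 0.4052/0.5000 = 0.8103
Terminal stock prices: S_uuu = 241.9, S_uud = 141.1, S_udd = 82.32, S_ddd = 48.02
Terminal payoffs (K − S): max(-75.92, 0) = 0, max(24.88, 0) = 24.88, max(83.68, 0) = 83.68, max(118, 0) = 118
Node uu (S = 201.6): continuation = e^(−0.1)·[0.8103·0.0000 + 0.1897·24.8800] = 4.2697; exercise value = 0.0000 ≤ continuation, so V_uu = 4.2697
Node ud (S = 117.6): continuation = e^(−0.1)·[0.8103·24.8800 + 0.1897·83.6800] = 32.6030; exercise value = 48.4000 > continuation, so V_ud = 48.4000 (exercise)
Node dd (S = 68.6): continuation = e^(−0.1)·[0.8103·83.6800 + 0.1897·117.9800] = 81.6030; exercise value = 97.4000 > continuation, so V_dd = 97.4000 (exercise)
Node u (S = 168): continuation = e^(−0.1)·[0.8103·4.2697 + 0.1897·48.4000] = 11.4365; exercise value = 0.0000 ≤ continuation, so V_u = 11.4365
Node d (S = 98): continuation = e^(−0.1)·[0.8103·48.4000 + 0.1897·97.4000] = 52.2030; exercise value = 68.0000 > continuation, so V_d = 68.0000 (exercise)
Node 0 (S = 140): continuation = e^(−0.1)·[0.8103·11.4365 + 0.1897·68.0000] = 20.0551; exercise value = 26.0000 > continuation, so V_0 = 26.0000 (exercise)

$26.00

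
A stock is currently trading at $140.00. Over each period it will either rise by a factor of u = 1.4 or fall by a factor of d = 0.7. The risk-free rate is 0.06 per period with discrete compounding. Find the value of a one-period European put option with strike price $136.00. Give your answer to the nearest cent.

$17.41

Risk-neutral probability p = (1 + 0.06 − 0.7)/(1.4 − 0.7) = 0.3600/0.7000 = 0.5143
Terminal stock prices: S_u = 196, S_d = 98
Terminal payoffs (K − S): max(-60, 0) = 0, max(38, 0) = 38
Node 0 (S = 140): V_0 = 1/1.06·[0.5143·0.0000 + 0.4857·38.0000] = 17.4124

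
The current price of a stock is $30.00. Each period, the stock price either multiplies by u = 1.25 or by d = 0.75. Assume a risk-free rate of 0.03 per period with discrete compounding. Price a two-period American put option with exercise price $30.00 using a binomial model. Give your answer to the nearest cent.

Risk-neutral probability p = (1 + 0.03 − 0.75)/(1.25 − 0.75) = 0.2800/0.5000 = 0.5600
Terminal stock prices: S_uu = 46.88, S_ud = 28.12, S_dd = 16.88
Terminal payoffs (K − S): max(-16.88, 0) = 0, max(1.875, 0) = 1.875, max(13.12, 0) = 13.12
Node u (S = 37.5): continuation = 1/1.03·[0.5600·0.0000 + 0.4400·1.8750] = 0.8010; exercise value = 0.0000 ≤ continuation, so V_u = 0.8010
Node d (S = 22.5): continuation = 1/1.03·[0.5600·1.8750 + 0.4400·13.1250] = 6.6262; exercise value = 7.5000 > continuation, so V_d = 7.5000 (exercise)
Node 0 (S = 30): continuation = 1/1.03·[0.5600·0.8010 + 0.4400·7.5000] = 3.6394; exercise value = 0.0000 ≤ continuation, so V_0 = 3.6394

$3.64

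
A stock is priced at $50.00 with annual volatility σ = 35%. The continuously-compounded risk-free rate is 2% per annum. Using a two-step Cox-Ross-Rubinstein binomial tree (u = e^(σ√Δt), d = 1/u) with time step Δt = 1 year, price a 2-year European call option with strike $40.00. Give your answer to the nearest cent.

CRR parameters: u = e^(σ√Δt) = e^(0.35·√1) = 1.4191, d = 1/u = 0.7047
Per-period rate: rΔt = 0.02·1 = 0.02, so R = e^0.02 = 1.0202
Risk-neutral probability p = (e^0.02 − 0.7047)/(1.4191 − 0.7047) = 0.3155/0.7144 = 0.4417
Terminal stock prices: S_uu = 100.7, S_ud = 50, S_dd = 24.83
Terminal payoffs (S − K): max(60.69, 0) = 60.69, max(10, 0) = 10, max(-15.17, 0) = 0
Node u (S = 70.95): V_u = e^(−0.02)·[0.4417·60.6876 + 0.5583·10.0000] = 31.7454
Node d (S = 35.23): V_d = e^(−0.02)·[0.4417·10.0000 + 0.5583·0.0000] = 4.3292
Node 0 (S = 50): V_0 = e^(−0.02)·[0.4417·31.7454 + 0.5583·4.3292] = 16.1124

$16.11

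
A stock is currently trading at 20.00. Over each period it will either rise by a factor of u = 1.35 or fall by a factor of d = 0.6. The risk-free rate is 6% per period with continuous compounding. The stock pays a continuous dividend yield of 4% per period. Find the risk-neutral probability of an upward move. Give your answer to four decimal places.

p = 0.5603

Per-period risk-free factor R = e^0.06 = 1.0618; dividend-adjusted growth = e^(0.06−0.04) = 1.0202.
Risk-neutral probability p = (1.0202 − 0.6)/(1.35 − 0.6) = 0.4202/0.7500 = 0.5603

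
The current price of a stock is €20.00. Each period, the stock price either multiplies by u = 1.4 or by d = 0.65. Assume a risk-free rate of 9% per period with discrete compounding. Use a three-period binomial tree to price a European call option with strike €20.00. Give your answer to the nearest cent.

Risk-neutral probability p = (1 + 0.09 − 0.65)/(1.4 − 0.65) = 0.4400/0.7500 = 0.5867
Terminal stock prices: S_uuu = 54.88, S_uud = 25.48, S_udd = 11.83, S_ddd = 5.492
Terminal payoffs (S − K): max(34.88, 0) = 34.88, max(5.48, 0) = 5.48, max(-8.17, 0) = 0, max(-14.51, 0) = 0
Node uu (S = 39.2): V_uu = 1/1.09·[0.5867·34.8800 + 0.4133·5.4800] = 20.8514
Node ud (S = 18.2): V_ud = 1/1.09·[0.5867·5.4800 + 0.4133·0.0000] = 2.9495
Node dd (S = 8.45): V_dd = 1/1.09·[0.5867·0.0000 + 0.4133·0.0000] = 0.0000
Node u (S = 28): V_u = 1/1.09·[0.5867·20.8514 + 0.4133·2.9495] = 12.3412
Node d (S = 13): V_d = 1/1.09·[0.5867·2.9495 + 0.4133·0.0000] = 1.5875
Node 0 (S = 20): V_0 = 1/1.09·[0.5867·12.3412 + 0.4133·1.5875] = 7.2444

€7.24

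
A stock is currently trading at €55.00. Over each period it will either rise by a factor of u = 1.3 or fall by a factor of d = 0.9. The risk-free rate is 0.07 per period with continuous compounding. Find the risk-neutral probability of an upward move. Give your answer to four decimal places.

Risk-neutral probability p = (e^0.07 − 0.9)/(1.3 − 0.9) = 0.1725/0.4000 = 0.4313

p = 0.4313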